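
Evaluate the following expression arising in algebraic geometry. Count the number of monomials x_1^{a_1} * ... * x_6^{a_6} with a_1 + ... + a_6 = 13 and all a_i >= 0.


The number of degree-13 monomials in 6 variables is C(d+n-1, n-1).
= C(13+6-1, 6-1) = C(18, 5)
= 8568

8568


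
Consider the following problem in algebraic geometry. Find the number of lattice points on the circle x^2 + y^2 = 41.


Systematically check integer values of x where x^2 <= 41.
For each valid x, check if 41 - x^2 is a perfect square.
x=4: 41 - 16 = 25, sqrt = 5 (valid)
x=5: 41 - 25 = 16, sqrt = 4 (valid)
Total integer solutions found: 8

8


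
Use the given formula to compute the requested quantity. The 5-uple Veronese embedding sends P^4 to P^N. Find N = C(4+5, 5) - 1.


The Veronese embedding v_d: P^n -> P^N maps each point to all
degree-d monomials in n+1 homogeneous coordinates.
N = C(n+d, d) - 1
N = C(4+5, 5) - 1
N = C(9, 5) - 1
C(9, 5) = 126
N = 126 - 1 = 125

125


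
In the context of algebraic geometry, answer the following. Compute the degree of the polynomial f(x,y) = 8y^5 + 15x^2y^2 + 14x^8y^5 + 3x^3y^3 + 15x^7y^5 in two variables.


Examine each term for its total degree (sum of exponents).
  Term '8y^5' has total degree 0+5 = 5.
  Term '15x^2y^2' has total degree 2+2 = 4.
  Term '14x^8y^5' has total degree 8+5 = 13.
  Term '3x^3y^3' has total degree 3+3 = 6.
  Term '15x^7y^5' has total degree 7+5 = 12.
The maximum total degree among all terms is 13.

13


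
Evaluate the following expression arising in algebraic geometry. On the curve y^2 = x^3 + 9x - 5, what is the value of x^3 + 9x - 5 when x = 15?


Compute x^3 + 9x - 5 at x = 15:
x^3 = 15^3 = 3375
9*x = 9*15 = 135
Sum: 3375 + 135 - 5 = 3505

3505


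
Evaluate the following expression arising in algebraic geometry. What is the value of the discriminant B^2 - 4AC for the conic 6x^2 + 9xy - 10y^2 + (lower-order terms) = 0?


The discriminant of a conic Ax^2 + Bxy + Cy^2 + ... = 0 is B^2 - 4AC.
B^2 = 9^2 = 81
4AC = 4*6*(-10) = -240
Discriminant = 81 + 240 = 321

321


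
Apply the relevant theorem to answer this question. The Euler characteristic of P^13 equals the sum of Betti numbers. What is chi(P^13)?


The complex projective space P^13 has one cell in each even real dimension 0, 2, ..., 26.
The cohomology groups are H^{2k}(P^13) = Z for k = 0,...,13, and 0 otherwise.
Euler characteristic = sum of Betti numbers = 1 per even-dimensional cohomology group.
chi(P^13) = 13 + 1 = 14

14


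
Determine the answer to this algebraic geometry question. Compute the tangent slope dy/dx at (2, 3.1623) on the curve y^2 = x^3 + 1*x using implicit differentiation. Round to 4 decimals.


Using implicit differentiation of y^2 = x^3 + 1*x:
2y * dy/dx = 3x^2 + 1
dy/dx = (3x^2 + 1)/(2y)
Numerator: 3*2^2 + 1 = 13
Denominator: 2*3.1623 = 6.3246
dy/dx = 13/6.3246 = 2.0555

2.0555


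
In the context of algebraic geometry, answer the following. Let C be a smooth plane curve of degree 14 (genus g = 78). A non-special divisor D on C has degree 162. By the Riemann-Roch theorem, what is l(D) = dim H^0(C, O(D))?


First, compute the genus of a smooth plane curve of degree 14:
g = (d-1)(d-2)/2 = (14-1)(14-2)/2 = 78
For a non-special divisor D (i.e., h^1(D) = 0), Riemann-Roch gives:
l(D) = deg(D) - g + 1
Since deg(D) = 162 >= 2g - 1 = 155, D is non-special.
l(D) = 162 - 78 + 1 = 85

85


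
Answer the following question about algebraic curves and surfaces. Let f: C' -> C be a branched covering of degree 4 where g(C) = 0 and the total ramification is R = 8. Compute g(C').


Riemann-Hurwitz formula: 2g' - 2 = d(2g - 2) + R
Given: d = 4, g = 0, R = 8
2g' - 2 = 4*(2*0 - 2) + 8
2g' - 2 = 4*(-2) + 8
2g' - 2 = -8 + 8 = 0
2g' = 2
g' = 1

1


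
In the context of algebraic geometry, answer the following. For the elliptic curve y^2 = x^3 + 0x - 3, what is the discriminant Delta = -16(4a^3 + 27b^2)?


Compute each component:
4a^3 = 4*0^3 = 4*0 = 0
27b^2 = 27*(-3)^2 = 27*9 = 243
4a^3 + 27b^2 = 0 + 243 = 243
Delta = -16*243 = -3888

-3888


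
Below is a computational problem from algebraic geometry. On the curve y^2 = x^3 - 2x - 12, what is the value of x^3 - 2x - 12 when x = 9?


Compute x^3 - 2x - 12 at x = 9:
x^3 = 9^3 = 729
(-2)*x = (-2)*9 = -18
Sum: 729 - 18 - 12 = 699

699


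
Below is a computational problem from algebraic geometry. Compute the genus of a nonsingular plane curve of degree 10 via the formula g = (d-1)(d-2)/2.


Using the genus formula for smooth plane curves:
g = (d-1)(d-2)/2
g = (10-1)(10-2)/2
g = 9*8/2
g = 72/2 = 36

36


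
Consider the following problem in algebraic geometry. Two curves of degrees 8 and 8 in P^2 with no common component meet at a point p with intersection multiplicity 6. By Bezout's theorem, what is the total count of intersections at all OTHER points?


By Bezout's theorem, the total intersection number is d1 * d2.
Total = 8 * 8 = 64
Intersection multiplicity at p = 6
Remaining intersections = 64 - 6 = 58

58


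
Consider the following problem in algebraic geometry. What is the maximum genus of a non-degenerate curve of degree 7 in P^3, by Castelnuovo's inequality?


Castelnuovo's bound: write d - 1 = m(r-1) + epsilon with 0 <= epsilon < r-1.
d - 1 = 7 - 1 = 6
r - 1 = 3 - 1 = 2
6 = 3*2 + 0, so m = 3, epsilon = 0
pi(d, r) = m(m-1)(r-1)/2 + m*epsilon
= 3*2*2/2 + 3*0
= 12/2 + 0
= 6 + 0 = 6

6


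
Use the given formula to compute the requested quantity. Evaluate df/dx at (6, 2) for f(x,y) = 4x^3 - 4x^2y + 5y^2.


df/dx = 3*4*x^2 + 2*(-4)*x^1*y
At (6,2): 3*4*6^2 + 2*(-4)*6^1*2
= 432 - 96
= 336

336


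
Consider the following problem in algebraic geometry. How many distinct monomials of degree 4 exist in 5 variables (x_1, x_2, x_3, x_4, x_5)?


The number of degree-4 monomials in 5 variables is C(d+n-1, n-1).
= C(4+5-1, 5-1) = C(8, 4)
= 70

70


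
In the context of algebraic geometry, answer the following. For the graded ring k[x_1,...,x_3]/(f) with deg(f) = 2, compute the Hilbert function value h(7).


For R = k[x_1,...,x_n]/(f) with f homogeneous of degree e:
The Hilbert series is (1 - t^e)/(1 - t)^n.
So h(d) = C(d+n-1, n-1) - C(d-e+n-1, n-1) for d >= e.
With n=3, e=2, d=7:
C(7+3-1, 3-1) = C(9, 2) = 36
C(7-2+3-1, 3-1) = C(7, 2) = 21
h(7) = 36 - 21 = 15

15


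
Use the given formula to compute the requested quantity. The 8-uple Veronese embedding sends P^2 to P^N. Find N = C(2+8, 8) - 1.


The Veronese embedding v_d: P^n -> P^N maps each point to all
degree-d monomials in n+1 homogeneous coordinates.
N = C(n+d, d) - 1
N = C(2+8, 8) - 1
N = C(10, 8) - 1
C(10, 8) = 45
N = 45 - 1 = 44

44


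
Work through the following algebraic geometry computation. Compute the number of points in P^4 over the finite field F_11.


P^4(F_11) has (q^(n+1) - 1)/(q - 1) points.
= 11^4 + 11^3 + 11^2 + 11^1 + 11^0
= 14641 + 1331 + 121 + 11 + 1
= 16105

16105


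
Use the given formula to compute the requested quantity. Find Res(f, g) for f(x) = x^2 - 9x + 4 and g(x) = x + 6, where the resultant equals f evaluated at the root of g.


For Res(f, x - c), we evaluate f at x = c.
f(-6) = (-6)^2 - 9*(-6) + 4
= 36 + 54 + 4
= 90 + 4 = 94
Res(f, g) = 94

94


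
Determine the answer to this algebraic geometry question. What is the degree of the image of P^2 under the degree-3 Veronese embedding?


The Veronese variety v_3(P^2) has degree d^r.
d^r = 3^2 = 9

9


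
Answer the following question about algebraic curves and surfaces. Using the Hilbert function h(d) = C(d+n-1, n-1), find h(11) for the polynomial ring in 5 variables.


The Hilbert function for the polynomial ring in 5 variables is:
h(d) = C(d+n-1, n-1)
h(11) = C(11+5-1, 5-1) = C(15, 4)
= 15! / (4! * 11!)
= 1365

1365


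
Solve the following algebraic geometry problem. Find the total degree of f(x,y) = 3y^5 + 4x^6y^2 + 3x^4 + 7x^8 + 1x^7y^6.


Examine each term for its total degree (sum of exponents).
  Term '3y^5' has total degree 0+5 = 5.
  Term '4x^6y^2' has total degree 6+2 = 8.
  Term '3x^4' has total degree 4+0 = 4.
  Term '7x^8' has total degree 8+0 = 8.
  Term '1x^7y^6' has total degree 7+6 = 13.
The maximum total degree among all terms is 13.

13


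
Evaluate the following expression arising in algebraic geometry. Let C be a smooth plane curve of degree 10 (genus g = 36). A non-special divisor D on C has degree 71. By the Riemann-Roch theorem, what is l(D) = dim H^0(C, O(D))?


First, compute the genus of a smooth plane curve of degree 10:
g = (d-1)(d-2)/2 = (10-1)(10-2)/2 = 36
For a non-special divisor D (i.e., h^1(D) = 0), Riemann-Roch gives:
l(D) = deg(D) - g + 1
Since deg(D) = 71 >= 2g - 1 = 71, D is non-special.
l(D) = 71 - 36 + 1 = 36

36


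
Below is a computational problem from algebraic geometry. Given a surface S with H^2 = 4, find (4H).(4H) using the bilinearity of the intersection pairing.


Using bilinearity of the intersection pairing on a surface S:
(aH).(bH) = ab * (H.H)
We have H^2 = 4.
D.E = (4H).(4H) = 4*4*4
= 16*4
= 64

64


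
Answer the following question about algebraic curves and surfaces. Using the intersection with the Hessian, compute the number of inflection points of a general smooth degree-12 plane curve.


For a general smooth plane curve C of degree d, the inflection points are
the intersection of C with its Hessian curve, which has degree 3(d-2).
By Bezout, the total intersection number is d * 3(d-2) = 12 * 30 = 360.
For a general curve every flex is ordinary, so each contributes
multiplicity 1 to C·Hess(C), and the number of distinct inflection
points is 3d(d-2).
Inflection points = 3*12*(12-2) = 3*12*10 = 360

360


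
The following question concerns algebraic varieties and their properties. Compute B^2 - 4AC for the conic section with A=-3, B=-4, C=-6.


The discriminant of a conic Ax^2 + Bxy + Cy^2 + ... = 0 is B^2 - 4AC.
B^2 = (-4)^2 = 16
4AC = 4*(-3)*(-6) = 72
Discriminant = 16 - 72 = -56

-56


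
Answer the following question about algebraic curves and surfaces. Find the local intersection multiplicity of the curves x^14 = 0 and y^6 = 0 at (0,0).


The intersection multiplicity of V(x^a) and V(y^b) at the origin is:
I(O; V(x^14), V(y^6)) = dim_k(k[x,y]/(x^14, y^6))
A basis for k[x,y]/(x^14, y^6) is the set of monomials x^i * y^j
where 0 <= i < 14 and 0 <= j < 6.
The number of such monomials is 14 * 6 = 84

84


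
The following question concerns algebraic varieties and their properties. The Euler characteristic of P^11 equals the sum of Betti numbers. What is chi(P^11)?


The complex projective space P^11 has one cell in each even real dimension 0, 2, ..., 22.
The cohomology groups are H^{2k}(P^11) = Z for k = 0,...,11, and 0 otherwise.
Euler characteristic = sum of Betti numbers = 1 per even-dimensional cohomology group.
chi(P^11) = 11 + 1 = 12

12


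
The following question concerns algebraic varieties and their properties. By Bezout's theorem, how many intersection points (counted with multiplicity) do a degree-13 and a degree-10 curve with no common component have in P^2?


Bezout's theorem states the intersection count equals the product of degrees.
Intersection count = 13 * 10 = 130

130


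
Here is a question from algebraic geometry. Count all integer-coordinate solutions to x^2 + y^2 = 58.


Systematically check integer values of x where x^2 <= 58.
For each valid x, check if 58 - x^2 is a perfect square.
x=3: 58 - 9 = 49, sqrt = 7 (valid)
x=7: 58 - 49 = 9, sqrt = 3 (valid)
Total integer solutions found: 8

8


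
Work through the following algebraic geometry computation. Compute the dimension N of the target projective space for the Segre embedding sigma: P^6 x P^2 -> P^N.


The Segre embedding maps P^m x P^n into P^N via
all products of coordinates from each factor.
N = (m+1)(n+1) - 1
N = (6+1)(2+1) - 1
N = 7*3 - 1
N = 21 - 1 = 20

20


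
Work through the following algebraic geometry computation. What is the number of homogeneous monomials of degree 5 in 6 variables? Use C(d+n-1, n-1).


The number of degree-5 monomials in 6 variables is C(d+n-1, n-1).
= C(5+6-1, 6-1) = C(10, 5)
= 252

252


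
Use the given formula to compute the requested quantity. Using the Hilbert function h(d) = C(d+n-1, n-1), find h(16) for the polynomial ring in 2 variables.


The Hilbert function for the polynomial ring in 2 variables is:
h(d) = C(d+n-1, n-1)
h(16) = C(16+2-1, 2-1) = C(17, 1)
= 17! / (1! * 16!)
= 17

17


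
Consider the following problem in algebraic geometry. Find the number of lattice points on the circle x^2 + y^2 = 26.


Systematically check integer values of x where x^2 <= 26.
For each valid x, check if 26 - x^2 is a perfect square.
x=1: 26 - 1 = 25, sqrt = 5 (valid)
x=5: 26 - 25 = 1, sqrt = 1 (valid)
Total integer solutions found: 8

8


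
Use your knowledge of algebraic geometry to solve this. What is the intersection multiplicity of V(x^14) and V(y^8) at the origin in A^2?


The intersection multiplicity of V(x^a) and V(y^b) at the origin is:
I(O; V(x^14), V(y^8)) = dim_k(k[x,y]/(x^14, y^8))
A basis for k[x,y]/(x^14, y^8) is the set of monomials x^i * y^j
where 0 <= i < 14 and 0 <= j < 8.
The number of such monomials is 14 * 8 = 112

112


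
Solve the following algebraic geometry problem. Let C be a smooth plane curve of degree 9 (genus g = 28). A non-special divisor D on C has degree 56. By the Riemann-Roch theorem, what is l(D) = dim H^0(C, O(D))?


First, compute the genus of a smooth plane curve of degree 9:
g = (d-1)(d-2)/2 = (9-1)(9-2)/2 = 28
For a non-special divisor D (i.e., h^1(D) = 0), Riemann-Roch gives:
l(D) = deg(D) - g + 1
Since deg(D) = 56 >= 2g - 1 = 55, D is non-special.
l(D) = 56 - 28 + 1 = 29

29


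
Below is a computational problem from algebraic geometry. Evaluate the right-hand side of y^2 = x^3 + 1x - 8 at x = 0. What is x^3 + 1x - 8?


Compute x^3 + 1x - 8 at x = 0:
x^3 = 0^3 = 0
1*x = 1*0 = 0
Sum: 0 + 0 - 8 = -8

-8


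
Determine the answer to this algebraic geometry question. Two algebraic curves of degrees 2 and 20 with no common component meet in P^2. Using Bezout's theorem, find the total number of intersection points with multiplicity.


Bezout's theorem states the intersection count equals the product of degrees.
Intersection count = 2 * 20 = 40

40


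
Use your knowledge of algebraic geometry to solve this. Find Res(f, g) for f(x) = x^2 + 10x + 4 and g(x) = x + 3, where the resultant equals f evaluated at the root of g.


For Res(f, x - c), we evaluate f at x = c.
f(-3) = (-3)^2 + 10*(-3) + 4
= 9 - 30 + 4
= -21 + 4 = -17
Res(f, g) = -17

-17


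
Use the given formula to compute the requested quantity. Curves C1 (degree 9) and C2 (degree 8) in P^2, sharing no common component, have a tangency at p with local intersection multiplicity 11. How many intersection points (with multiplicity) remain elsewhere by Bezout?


By Bezout's theorem, the total intersection number is d1 * d2.
Total = 9 * 8 = 72
Intersection multiplicity at p = 11
Remaining intersections = 72 - 11 = 61

61


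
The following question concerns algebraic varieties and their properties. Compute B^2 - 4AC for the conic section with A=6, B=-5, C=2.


The discriminant of a conic Ax^2 + Bxy + Cy^2 + ... = 0 is B^2 - 4AC.
B^2 = (-5)^2 = 25
4AC = 4*6*2 = 48
Discriminant = 25 - 48 = -23

-23


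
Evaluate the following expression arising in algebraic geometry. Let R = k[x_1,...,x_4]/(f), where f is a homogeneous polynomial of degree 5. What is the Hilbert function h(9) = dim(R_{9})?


For R = k[x_1,...,x_n]/(f) with f homogeneous of degree e:
The Hilbert series is (1 - t^e)/(1 - t)^n.
So h(d) = C(d+n-1, n-1) - C(d-e+n-1, n-1) for d >= e.
With n=4, e=5, d=9:
C(9+4-1, 4-1) = C(12, 3) = 220
C(9-5+4-1, 4-1) = C(7, 3) = 35
h(9) = 220 - 35 = 185

185


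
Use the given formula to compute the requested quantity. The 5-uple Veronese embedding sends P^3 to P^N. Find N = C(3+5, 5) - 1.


The Veronese embedding v_d: P^n -> P^N maps each point to all
degree-d monomials in n+1 homogeneous coordinates.
N = C(n+d, d) - 1
N = C(3+5, 5) - 1
N = C(8, 5) - 1
C(8, 5) = 56
N = 56 - 1 = 55

55


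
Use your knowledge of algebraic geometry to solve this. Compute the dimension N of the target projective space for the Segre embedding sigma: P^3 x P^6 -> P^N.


The Segre embedding maps P^m x P^n into P^N via
all products of coordinates from each factor.
N = (m+1)(n+1) - 1
N = (3+1)(6+1) - 1
N = 4*7 - 1
N = 28 - 1 = 27

27


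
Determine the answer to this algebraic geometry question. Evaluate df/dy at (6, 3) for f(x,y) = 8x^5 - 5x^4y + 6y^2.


df/dy = (-5)*x^4 + 2*6*y^1
At (6,3): (-5)*6^4 + 2*6*3^1
= -6480 + 36
= -6444

-6444


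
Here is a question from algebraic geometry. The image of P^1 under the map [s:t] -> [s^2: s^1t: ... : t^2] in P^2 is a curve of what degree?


The rational normal curve in P^2 is the image of P^1 under the 2-uple Veronese.
A general hyperplane in P^2 pulls back to a degree-2 form on P^1, which has 2 zeros,
so the curve meets a general hyperplane in 2 points. Degree = 2.

2


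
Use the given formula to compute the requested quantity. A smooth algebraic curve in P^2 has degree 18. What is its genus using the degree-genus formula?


Using the genus formula for smooth plane curves:
g = (d-1)(d-2)/2
g = (18-1)(18-2)/2
g = 17*16/2
g = 272/2 = 136

136


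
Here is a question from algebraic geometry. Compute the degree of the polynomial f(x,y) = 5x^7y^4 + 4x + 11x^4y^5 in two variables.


Examine each term for its total degree (sum of exponents).
  Term '5x^7y^4' has total degree 7+4 = 11.
  Term '4x' has total degree 1+0 = 1.
  Term '11x^4y^5' has total degree 4+5 = 9.
The maximum total degree among all terms is 11.

11


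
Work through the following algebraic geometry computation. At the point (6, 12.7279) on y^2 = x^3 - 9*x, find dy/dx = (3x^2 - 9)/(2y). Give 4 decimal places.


Using implicit differentiation of y^2 = x^3 - 9*x:
2y * dy/dx = 3x^2 - 9
dy/dx = (3x^2 - 9)/(2y)
Numerator: 3*6^2 - 9 = 99
Denominator: 2*12.7279 = 25.4558
dy/dx = 99/25.4558 = 3.8891

3.8891


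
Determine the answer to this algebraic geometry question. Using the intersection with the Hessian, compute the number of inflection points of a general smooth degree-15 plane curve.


For a general smooth plane curve C of degree d, the inflection points are
the intersection of C with its Hessian curve, which has degree 3(d-2).
By Bezout, the total intersection number is d * 3(d-2) = 15 * 39 = 585.
For a general curve every flex is ordinary, so each contributes
multiplicity 1 to C·Hess(C), and the number of distinct inflection
points is 3d(d-2).
Inflection points = 3*15*(15-2) = 3*15*13 = 585

585


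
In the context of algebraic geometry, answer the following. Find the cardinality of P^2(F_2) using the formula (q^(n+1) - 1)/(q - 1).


P^2(F_2) has (q^(n+1) - 1)/(q - 1) points.
= 2^2 + 2^1 + 2^0
= 4 + 2 + 1
= 7

7


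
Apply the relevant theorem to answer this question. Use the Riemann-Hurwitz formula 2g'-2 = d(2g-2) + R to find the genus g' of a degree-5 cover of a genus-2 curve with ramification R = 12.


Riemann-Hurwitz formula: 2g' - 2 = d(2g - 2) + R
Given: d = 5, g = 2, R = 12
2g' - 2 = 5*(2*2 - 2) + 12
2g' - 2 = 5*2 + 12
2g' - 2 = 10 + 12 = 22
2g' = 24
g' = 12

12


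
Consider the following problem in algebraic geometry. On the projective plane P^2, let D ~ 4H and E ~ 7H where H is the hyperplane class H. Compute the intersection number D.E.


Using bilinearity of the intersection pairing on the projective plane P^2:
(aH).(bH) = ab * (H.H)
We have H^2 = 1 (Bezout).
D.E = (4H).(7H) = 4*7*1
= 28*1
= 28

28


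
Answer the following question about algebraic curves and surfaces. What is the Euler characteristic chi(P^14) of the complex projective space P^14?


The complex projective space P^14 has one cell in each even real dimension 0, 2, ..., 28.
The cohomology groups are H^{2k}(P^14) = Z for k = 0,...,14, and 0 otherwise.
Euler characteristic = sum of Betti numbers = 1 per even-dimensional cohomology group.
chi(P^14) = 14 + 1 = 15

15


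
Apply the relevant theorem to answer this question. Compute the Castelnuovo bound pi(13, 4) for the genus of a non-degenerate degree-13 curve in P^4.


Castelnuovo's bound: write d - 1 = m(r-1) + epsilon with 0 <= epsilon < r-1.
d - 1 = 13 - 1 = 12
r - 1 = 4 - 1 = 3
12 = 4*3 + 0, so m = 4, epsilon = 0
pi(d, r) = m(m-1)(r-1)/2 + m*epsilon
= 4*3*3/2 + 4*0
= 36/2 + 0
= 18 + 0 = 18

18


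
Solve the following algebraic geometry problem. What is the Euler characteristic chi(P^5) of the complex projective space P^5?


The complex projective space P^5 has one cell in each even real dimension 0, 2, ..., 10.
The cohomology groups are H^{2k}(P^5) = Z for k = 0,...,5, and 0 otherwise.
Euler characteristic = sum of Betti numbers = 1 per even-dimensional cohomology group.
chi(P^5) = 5 + 1 = 6

6


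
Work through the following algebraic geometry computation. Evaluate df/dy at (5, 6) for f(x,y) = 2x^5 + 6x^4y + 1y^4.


df/dy = 6*x^4 + 4*1*y^3
At (5,6): 6*5^4 + 4*1*6^3
= 3750 + 864
= 4614

4614


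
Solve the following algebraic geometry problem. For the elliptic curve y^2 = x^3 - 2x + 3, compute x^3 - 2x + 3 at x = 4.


Compute x^3 - 2x + 3 at x = 4:
x^3 = 4^3 = 64
(-2)*x = (-2)*4 = -8
Sum: 64 - 8 + 3 = 59

59


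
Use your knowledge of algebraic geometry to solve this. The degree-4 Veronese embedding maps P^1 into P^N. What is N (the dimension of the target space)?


The Veronese embedding v_d: P^n -> P^N maps each point to all
degree-d monomials in n+1 homogeneous coordinates.
N = C(n+d, d) - 1
N = C(1+4, 4) - 1
N = C(5, 4) - 1
C(5, 4) = 5
N = 5 - 1 = 4

4


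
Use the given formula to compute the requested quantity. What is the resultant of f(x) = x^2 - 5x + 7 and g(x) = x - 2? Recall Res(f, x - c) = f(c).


For Res(f, x - c), we evaluate f at x = c.
f(2) = 2^2 - 5*2 + 7
= 4 - 10 + 7
= -6 + 7 = 1
Res(f, g) = 1

1


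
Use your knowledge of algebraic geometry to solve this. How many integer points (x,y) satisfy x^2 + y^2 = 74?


Systematically check integer values of x where x^2 <= 74.
For each valid x, check if 74 - x^2 is a perfect square.
x=5: 74 - 25 = 49, sqrt = 7 (valid)
x=7: 74 - 49 = 25, sqrt = 5 (valid)
Total integer solutions found: 8

8


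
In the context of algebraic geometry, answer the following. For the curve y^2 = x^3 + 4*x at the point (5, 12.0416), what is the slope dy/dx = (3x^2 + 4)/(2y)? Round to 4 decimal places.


Using implicit differentiation of y^2 = x^3 + 4*x:
2y * dy/dx = 3x^2 + 4
dy/dx = (3x^2 + 4)/(2y)
Numerator: 3*5^2 + 4 = 79
Denominator: 2*12.0416 = 24.0832
dy/dx = 79/24.0832 = 3.2803

3.2803


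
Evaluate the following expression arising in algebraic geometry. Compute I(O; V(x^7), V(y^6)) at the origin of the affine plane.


The intersection multiplicity of V(x^a) and V(y^b) at the origin is:
I(O; V(x^7), V(y^6)) = dim_k(k[x,y]/(x^7, y^6))
A basis for k[x,y]/(x^7, y^6) is the set of monomials x^i * y^j
where 0 <= i < 7 and 0 <= j < 6.
The number of such monomials is 7 * 6 = 42

42


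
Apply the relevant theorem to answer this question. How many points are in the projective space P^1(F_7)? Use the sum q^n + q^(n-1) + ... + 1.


P^1(F_7) has (q^(n+1) - 1)/(q - 1) points.
= 7^1 + 7^0
= 7 + 1
= 8

8


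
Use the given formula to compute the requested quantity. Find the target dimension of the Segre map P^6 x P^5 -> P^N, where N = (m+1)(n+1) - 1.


The Segre embedding maps P^m x P^n into P^N via
all products of coordinates from each factor.
N = (m+1)(n+1) - 1
N = (6+1)(5+1) - 1
N = 7*6 - 1
N = 42 - 1 = 41

41


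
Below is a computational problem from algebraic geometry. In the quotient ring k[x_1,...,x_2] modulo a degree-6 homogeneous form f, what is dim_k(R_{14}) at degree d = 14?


For R = k[x_1,...,x_n]/(f) with f homogeneous of degree e:
The Hilbert series is (1 - t^e)/(1 - t)^n.
So h(d) = C(d+n-1, n-1) - C(d-e+n-1, n-1) for d >= e.
With n=2, e=6, d=14:
C(14+2-1, 2-1) = C(15, 1) = 15
C(14-6+2-1, 2-1) = C(9, 1) = 9
h(14) = 15 - 9 = 6

6


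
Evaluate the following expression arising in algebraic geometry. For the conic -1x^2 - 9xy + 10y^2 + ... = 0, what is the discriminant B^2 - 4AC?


The discriminant of a conic Ax^2 + Bxy + Cy^2 + ... = 0 is B^2 - 4AC.
B^2 = (-9)^2 = 81
4AC = 4*(-1)*10 = -40
Discriminant = 81 + 40 = 121

121


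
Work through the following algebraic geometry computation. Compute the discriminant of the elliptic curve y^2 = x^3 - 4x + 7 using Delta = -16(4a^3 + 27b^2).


Compute each component:
4a^3 = 4*(-4)^3 = 4*(-64) = -256
27b^2 = 27*7^2 = 27*49 = 1323
4a^3 + 27b^2 = -256 + 1323 = 1067
Delta = -16*1067 = -17072

-17072


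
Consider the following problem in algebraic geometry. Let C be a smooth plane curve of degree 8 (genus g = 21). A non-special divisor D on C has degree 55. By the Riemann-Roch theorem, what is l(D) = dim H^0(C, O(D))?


First, compute the genus of a smooth plane curve of degree 8:
g = (d-1)(d-2)/2 = (8-1)(8-2)/2 = 21
For a non-special divisor D (i.e., h^1(D) = 0), Riemann-Roch gives:
l(D) = deg(D) - g + 1
Since deg(D) = 55 >= 2g - 1 = 41, D is non-special.
l(D) = 55 - 21 + 1 = 35

35


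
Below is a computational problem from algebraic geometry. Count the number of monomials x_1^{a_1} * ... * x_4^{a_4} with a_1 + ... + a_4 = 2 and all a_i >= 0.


The number of degree-2 monomials in 4 variables is C(d+n-1, n-1).
= C(2+4-1, 4-1) = C(5, 3)
= 10

10


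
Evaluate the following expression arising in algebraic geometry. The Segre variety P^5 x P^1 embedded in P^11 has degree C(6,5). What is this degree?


The degree of the Segre variety P^5 x P^1 is C(m+n, m).
= C(6, 5)
= 6

6


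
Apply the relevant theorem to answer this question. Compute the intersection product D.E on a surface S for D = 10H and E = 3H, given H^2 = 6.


Using bilinearity of the intersection pairing on a surface S:
(aH).(bH) = ab * (H.H)
We have H^2 = 6.
D.E = (10H).(3H) = 10*3*6
= 30*6
= 180

180


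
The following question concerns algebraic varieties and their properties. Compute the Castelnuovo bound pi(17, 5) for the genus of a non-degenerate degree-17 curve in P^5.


Castelnuovo's bound: write d - 1 = m(r-1) + epsilon with 0 <= epsilon < r-1.
d - 1 = 17 - 1 = 16
r - 1 = 5 - 1 = 4
16 = 4*4 + 0, so m = 4, epsilon = 0
pi(d, r) = m(m-1)(r-1)/2 + m*epsilon
= 4*3*4/2 + 4*0
= 48/2 + 0
= 24 + 0 = 24

24


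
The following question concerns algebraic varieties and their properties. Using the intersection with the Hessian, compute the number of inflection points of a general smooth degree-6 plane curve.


For a general smooth plane curve C of degree d, the inflection points are
the intersection of C with its Hessian curve, which has degree 3(d-2).
By Bezout, the total intersection number is d * 3(d-2) = 6 * 12 = 72.
For a general curve every flex is ordinary, so each contributes
multiplicity 1 to C·Hess(C), and the number of distinct inflection
points is 3d(d-2).
Inflection points = 3*6*(6-2) = 3*6*4 = 72

72


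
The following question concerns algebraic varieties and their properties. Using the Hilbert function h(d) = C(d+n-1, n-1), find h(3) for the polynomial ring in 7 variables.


The Hilbert function for the polynomial ring in 7 variables is:
h(d) = C(d+n-1, n-1)
h(3) = C(3+7-1, 7-1) = C(9, 6)
= 9! / (6! * 3!)
= 84

84


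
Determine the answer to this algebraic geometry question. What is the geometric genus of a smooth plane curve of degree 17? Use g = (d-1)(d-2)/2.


Using the genus formula for smooth plane curves:
g = (d-1)(d-2)/2
g = (17-1)(17-2)/2
g = 16*15/2
g = 240/2 = 120

120


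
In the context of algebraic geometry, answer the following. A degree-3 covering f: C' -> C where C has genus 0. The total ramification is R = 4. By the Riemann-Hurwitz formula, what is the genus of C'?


Riemann-Hurwitz formula: 2g' - 2 = d(2g - 2) + R
Given: d = 3, g = 0, R = 4
2g' - 2 = 3*(2*0 - 2) + 4
2g' - 2 = 3*(-2) + 4
2g' - 2 = -6 + 4 = -2
2g' = 0
g' = 0

0


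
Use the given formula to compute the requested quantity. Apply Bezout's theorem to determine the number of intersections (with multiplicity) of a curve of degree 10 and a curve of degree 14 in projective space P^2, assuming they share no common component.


Bezout's theorem states the intersection count equals the product of degrees.
Intersection count = 10 * 14 = 140

140


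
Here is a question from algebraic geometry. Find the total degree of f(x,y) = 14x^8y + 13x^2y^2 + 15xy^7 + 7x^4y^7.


Examine each term for its total degree (sum of exponents).
  Term '14x^8y' has total degree 8+1 = 9.
  Term '13x^2y^2' has total degree 2+2 = 4.
  Term '15xy^7' has total degree 1+7 = 8.
  Term '7x^4y^7' has total degree 4+7 = 11.
The maximum total degree among all terms is 11.

11


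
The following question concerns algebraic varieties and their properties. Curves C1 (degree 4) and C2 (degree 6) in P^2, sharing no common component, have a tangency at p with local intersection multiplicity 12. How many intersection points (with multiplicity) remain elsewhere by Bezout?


By Bezout's theorem, the total intersection number is d1 * d2.
Total = 4 * 6 = 24
Intersection multiplicity at p = 12
Remaining intersections = 24 - 12 = 12

12


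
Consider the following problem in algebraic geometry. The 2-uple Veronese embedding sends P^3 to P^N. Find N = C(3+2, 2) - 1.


The Veronese embedding v_d: P^n -> P^N maps each point to all
degree-d monomials in n+1 homogeneous coordinates.
N = C(n+d, d) - 1
N = C(3+2, 2) - 1
N = C(5, 2) - 1
C(5, 2) = 10
N = 10 - 1 = 9

9


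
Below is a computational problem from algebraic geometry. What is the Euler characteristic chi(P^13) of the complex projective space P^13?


The complex projective space P^13 has one cell in each even real dimension 0, 2, ..., 26.
The cohomology groups are H^{2k}(P^13) = Z for k = 0,...,13, and 0 otherwise.
Euler characteristic = sum of Betti numbers = 1 per even-dimensional cohomology group.
chi(P^13) = 13 + 1 = 14

14


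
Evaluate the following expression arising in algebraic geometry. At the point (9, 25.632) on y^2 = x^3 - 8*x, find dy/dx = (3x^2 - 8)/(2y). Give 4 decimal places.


Using implicit differentiation of y^2 = x^3 - 8*x:
2y * dy/dx = 3x^2 - 8
dy/dx = (3x^2 - 8)/(2y)
Numerator: 3*9^2 - 8 = 235
Denominator: 2*25.632 = 51.264
dy/dx = 235/51.264 = 4.5841

4.5841


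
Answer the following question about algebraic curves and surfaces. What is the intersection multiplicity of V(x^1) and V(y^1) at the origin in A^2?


The intersection multiplicity of V(x^a) and V(y^b) at the origin is:
I(O; V(x^1), V(y^1)) = dim_k(k[x,y]/(x^1, y^1))
A basis for k[x,y]/(x^1, y^1) is the set of monomials x^i * y^j
where 0 <= i < 1 and 0 <= j < 1.
The number of such monomials is 1 * 1 = 1

1


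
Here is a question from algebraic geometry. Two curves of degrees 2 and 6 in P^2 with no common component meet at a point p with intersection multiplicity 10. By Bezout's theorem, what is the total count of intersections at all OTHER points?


By Bezout's theorem, the total intersection number is d1 * d2.
Total = 2 * 6 = 12
Intersection multiplicity at p = 10
Remaining intersections = 12 - 10 = 2

2


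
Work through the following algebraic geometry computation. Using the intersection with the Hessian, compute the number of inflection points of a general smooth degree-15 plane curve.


For a general smooth plane curve C of degree d, the inflection points are
the intersection of C with its Hessian curve, which has degree 3(d-2).
By Bezout, the total intersection number is d * 3(d-2) = 15 * 39 = 585.
For a general curve every flex is ordinary, so each contributes
multiplicity 1 to C·Hess(C), and the number of distinct inflection
points is 3d(d-2).
Inflection points = 3*15*(15-2) = 3*15*13 = 585

585


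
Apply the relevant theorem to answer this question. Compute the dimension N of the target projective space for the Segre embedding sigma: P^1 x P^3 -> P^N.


The Segre embedding maps P^m x P^n into P^N via
all products of coordinates from each factor.
N = (m+1)(n+1) - 1
N = (1+1)(3+1) - 1
N = 2*4 - 1
N = 8 - 1 = 7

7


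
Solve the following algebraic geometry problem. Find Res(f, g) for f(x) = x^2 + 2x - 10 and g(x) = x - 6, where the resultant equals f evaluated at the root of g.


For Res(f, x - c), we evaluate f at x = c.
f(6) = 6^2 + 2*6 - 10
= 36 + 12 - 10
= 48 - 10 = 38
Res(f, g) = 38

38


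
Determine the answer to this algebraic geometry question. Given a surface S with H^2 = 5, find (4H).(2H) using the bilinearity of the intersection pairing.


Using bilinearity of the intersection pairing on a surface S:
(aH).(bH) = ab * (H.H)
We have H^2 = 5.
D.E = (4H).(2H) = 4*2*5
= 8*5
= 40

40


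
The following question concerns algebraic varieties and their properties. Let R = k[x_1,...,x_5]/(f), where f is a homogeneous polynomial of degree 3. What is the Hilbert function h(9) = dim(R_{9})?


For R = k[x_1,...,x_n]/(f) with f homogeneous of degree e:
The Hilbert series is (1 - t^e)/(1 - t)^n.
So h(d) = C(d+n-1, n-1) - C(d-e+n-1, n-1) for d >= e.
With n=5, e=3, d=9:
C(9+5-1, 5-1) = C(13, 4) = 715
C(9-3+5-1, 5-1) = C(10, 4) = 210
h(9) = 715 - 210 = 505

505


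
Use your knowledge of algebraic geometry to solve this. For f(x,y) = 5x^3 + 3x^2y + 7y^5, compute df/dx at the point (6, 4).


df/dx = 3*5*x^2 + 2*3*x^1*y
At (6,4): 3*5*6^2 + 2*3*6^1*4
= 540 + 144
= 684

684


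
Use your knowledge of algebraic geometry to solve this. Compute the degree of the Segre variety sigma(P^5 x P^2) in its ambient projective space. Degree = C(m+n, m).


The degree of the Segre variety P^5 x P^2 is C(m+n, m).
= C(7, 5)
= 21

21


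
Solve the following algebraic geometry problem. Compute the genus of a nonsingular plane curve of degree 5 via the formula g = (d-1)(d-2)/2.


Using the genus formula for smooth plane curves:
g = (d-1)(d-2)/2
g = (5-1)(5-2)/2
g = 4*3/2
g = 12/2 = 6

6


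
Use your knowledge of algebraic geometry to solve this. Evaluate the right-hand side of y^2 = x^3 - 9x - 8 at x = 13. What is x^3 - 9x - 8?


Compute x^3 - 9x - 8 at x = 13:
x^3 = 13^3 = 2197
(-9)*x = (-9)*13 = -117
Sum: 2197 - 117 - 8 = 2072

2072


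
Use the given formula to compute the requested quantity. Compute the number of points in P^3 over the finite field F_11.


P^3(F_11) has (q^(n+1) - 1)/(q - 1) points.
= 11^3 + 11^2 + 11^1 + 11^0
= 1331 + 121 + 11 + 1
= 1464

1464


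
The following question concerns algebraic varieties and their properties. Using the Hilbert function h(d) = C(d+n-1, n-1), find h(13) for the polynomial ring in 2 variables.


The Hilbert function for the polynomial ring in 2 variables is:
h(d) = C(d+n-1, n-1)
h(13) = C(13+2-1, 2-1) = C(14, 1)
= 14! / (1! * 13!)
= 14

14


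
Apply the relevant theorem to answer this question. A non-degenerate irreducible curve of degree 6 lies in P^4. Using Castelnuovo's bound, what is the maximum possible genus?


Castelnuovo's bound: write d - 1 = m(r-1) + epsilon with 0 <= epsilon < r-1.
d - 1 = 6 - 1 = 5
r - 1 = 4 - 1 = 3
5 = 1*3 + 2, so m = 1, epsilon = 2
pi(d, r) = m(m-1)(r-1)/2 + m*epsilon
= 1*0*3/2 + 1*2
= 0/2 + 2
= 0 + 2 = 2

2


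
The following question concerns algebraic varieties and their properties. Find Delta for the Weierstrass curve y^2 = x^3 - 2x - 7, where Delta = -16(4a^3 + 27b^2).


Compute each component:
4a^3 = 4*(-2)^3 = 4*(-8) = -32
27b^2 = 27*(-7)^2 = 27*49 = 1323
4a^3 + 27b^2 = -32 + 1323 = 1291
Delta = -16*1291 = -20656

-20656


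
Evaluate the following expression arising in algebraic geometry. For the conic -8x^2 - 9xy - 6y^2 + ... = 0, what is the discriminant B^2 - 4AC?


The discriminant of a conic Ax^2 + Bxy + Cy^2 + ... = 0 is B^2 - 4AC.
B^2 = (-9)^2 = 81
4AC = 4*(-8)*(-6) = 192
Discriminant = 81 - 192 = -111

-111


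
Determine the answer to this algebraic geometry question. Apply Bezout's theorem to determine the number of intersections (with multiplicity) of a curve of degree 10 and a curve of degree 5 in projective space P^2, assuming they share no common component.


Bezout's theorem states the intersection count equals the product of degrees.
Intersection count = 10 * 5 = 50

50


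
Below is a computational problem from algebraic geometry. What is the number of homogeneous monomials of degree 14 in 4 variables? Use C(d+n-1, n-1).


The number of degree-14 monomials in 4 variables is C(d+n-1, n-1).
= C(14+4-1, 4-1) = C(17, 3)
= 680

680


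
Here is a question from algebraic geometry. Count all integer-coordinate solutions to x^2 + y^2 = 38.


Systematically check integer values of x where x^2 <= 38.
For each valid x, check if 38 - x^2 is a perfect square.
Total integer solutions found: 0

0


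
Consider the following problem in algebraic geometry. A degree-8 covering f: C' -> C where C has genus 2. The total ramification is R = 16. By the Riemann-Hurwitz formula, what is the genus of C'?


Riemann-Hurwitz formula: 2g' - 2 = d(2g - 2) + R
Given: d = 8, g = 2, R = 16
2g' - 2 = 8*(2*2 - 2) + 16
2g' - 2 = 8*2 + 16
2g' - 2 = 16 + 16 = 32
2g' = 34
g' = 17

17


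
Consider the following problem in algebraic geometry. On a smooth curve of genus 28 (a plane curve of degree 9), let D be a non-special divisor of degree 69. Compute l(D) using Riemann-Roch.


First, compute the genus of a smooth plane curve of degree 9:
g = (d-1)(d-2)/2 = (9-1)(9-2)/2 = 28
For a non-special divisor D (i.e., h^1(D) = 0), Riemann-Roch gives:
l(D) = deg(D) - g + 1
Since deg(D) = 69 >= 2g - 1 = 55, D is non-special.
l(D) = 69 - 28 + 1 = 42

42


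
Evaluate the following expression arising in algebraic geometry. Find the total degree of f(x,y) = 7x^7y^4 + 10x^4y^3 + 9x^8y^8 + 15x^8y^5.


Examine each term for its total degree (sum of exponents).
  Term '7x^7y^4' has total degree 7+4 = 11.
  Term '10x^4y^3' has total degree 4+3 = 7.
  Term '9x^8y^8' has total degree 8+8 = 16.
  Term '15x^8y^5' has total degree 8+5 = 13.
The maximum total degree among all terms is 16.

16


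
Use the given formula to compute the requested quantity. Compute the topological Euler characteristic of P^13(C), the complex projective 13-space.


The complex projective space P^13 has one cell in each even real dimension 0, 2, ..., 26.
The cohomology groups are H^{2k}(P^13) = Z for k = 0,...,13, and 0 otherwise.
Euler characteristic = sum of Betti numbers = 1 per even-dimensional cohomology group.
chi(P^13) = 13 + 1 = 14

14


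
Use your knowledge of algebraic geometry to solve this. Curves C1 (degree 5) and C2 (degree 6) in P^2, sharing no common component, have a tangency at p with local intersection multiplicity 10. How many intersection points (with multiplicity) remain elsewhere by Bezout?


By Bezout's theorem, the total intersection number is d1 * d2.
Total = 5 * 6 = 30
Intersection multiplicity at p = 10
Remaining intersections = 30 - 10 = 20

20


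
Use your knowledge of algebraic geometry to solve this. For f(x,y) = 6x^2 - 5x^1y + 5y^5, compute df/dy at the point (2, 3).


df/dy = (-5)*x^1 + 5*5*y^4
At (2,3): (-5)*2^1 + 5*5*3^4
= -10 + 2025
= 2015

2015


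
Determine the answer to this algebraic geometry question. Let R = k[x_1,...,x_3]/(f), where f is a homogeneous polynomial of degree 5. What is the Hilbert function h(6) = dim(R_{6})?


For R = k[x_1,...,x_n]/(f) with f homogeneous of degree e:
The Hilbert series is (1 - t^e)/(1 - t)^n.
So h(d) = C(d+n-1, n-1) - C(d-e+n-1, n-1) for d >= e.
With n=3, e=5, d=6:
C(6+3-1, 3-1) = C(8, 2) = 28
C(6-5+3-1, 3-1) = C(3, 2) = 3
h(6) = 28 - 3 = 25

25


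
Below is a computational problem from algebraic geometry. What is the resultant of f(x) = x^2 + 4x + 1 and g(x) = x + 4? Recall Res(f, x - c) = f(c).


For Res(f, x - c), we evaluate f at x = c.
f(-4) = (-4)^2 + 4*(-4) + 1
= 16 - 16 + 1
= 0 + 1 = 1
Res(f, g) = 1

1


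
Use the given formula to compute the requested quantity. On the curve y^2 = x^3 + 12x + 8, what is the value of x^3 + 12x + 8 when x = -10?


Compute x^3 + 12x + 8 at x = -10:
x^3 = (-10)^3 = -1000
12*x = 12*(-10) = -120
Sum: -1000 - 120 + 8 = -1112

-1112
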